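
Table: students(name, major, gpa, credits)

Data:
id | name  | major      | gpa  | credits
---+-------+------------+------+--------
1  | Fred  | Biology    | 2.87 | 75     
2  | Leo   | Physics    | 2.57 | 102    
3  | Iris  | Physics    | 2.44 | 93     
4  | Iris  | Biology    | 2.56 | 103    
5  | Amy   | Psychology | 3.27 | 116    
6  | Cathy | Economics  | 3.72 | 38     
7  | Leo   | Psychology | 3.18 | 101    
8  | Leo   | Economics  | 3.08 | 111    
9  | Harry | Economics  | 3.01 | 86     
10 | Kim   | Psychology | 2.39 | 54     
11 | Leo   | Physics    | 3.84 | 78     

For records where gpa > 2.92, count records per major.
SELECT major, COUNT(*)
FROM students
WHERE gpa > 2.92
GROUP BY major

Note: WHERE filters rows before grouping.

Result:
  Economics: 3
  Physics: 1
  Psychology: 2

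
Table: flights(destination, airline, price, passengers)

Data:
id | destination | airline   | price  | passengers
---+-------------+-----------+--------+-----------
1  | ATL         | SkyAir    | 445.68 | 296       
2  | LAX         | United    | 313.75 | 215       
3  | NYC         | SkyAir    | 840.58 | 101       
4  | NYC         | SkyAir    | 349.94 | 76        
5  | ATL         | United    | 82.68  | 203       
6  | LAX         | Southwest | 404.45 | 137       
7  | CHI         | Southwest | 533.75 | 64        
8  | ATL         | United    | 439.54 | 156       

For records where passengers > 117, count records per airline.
SELECT airline, COUNT(*)
FROM flights
WHERE passengers > 117
GROUP BY airline

Note: WHERE filters rows before grouping.

Result:
  SkyAir: 1
  Southwest: 1
  United: 3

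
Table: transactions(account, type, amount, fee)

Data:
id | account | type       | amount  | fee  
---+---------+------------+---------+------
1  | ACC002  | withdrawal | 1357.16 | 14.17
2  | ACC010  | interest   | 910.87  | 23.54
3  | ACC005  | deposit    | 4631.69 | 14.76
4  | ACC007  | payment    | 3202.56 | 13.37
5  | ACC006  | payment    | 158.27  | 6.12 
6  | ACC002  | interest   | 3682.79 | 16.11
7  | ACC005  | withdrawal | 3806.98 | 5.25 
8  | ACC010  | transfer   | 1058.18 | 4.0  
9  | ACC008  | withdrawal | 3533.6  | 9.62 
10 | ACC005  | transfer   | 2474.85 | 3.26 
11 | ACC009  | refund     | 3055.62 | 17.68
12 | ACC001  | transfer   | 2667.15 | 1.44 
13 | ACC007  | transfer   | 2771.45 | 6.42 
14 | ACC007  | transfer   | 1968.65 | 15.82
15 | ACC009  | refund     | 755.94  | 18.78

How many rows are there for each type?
SELECT type, COUNT(*) as count
FROM transactions
GROUP BY type

Result:
  deposit: 1
  interest: 2
  payment: 2
  refund: 2
  transfer: 5
  withdrawal: 3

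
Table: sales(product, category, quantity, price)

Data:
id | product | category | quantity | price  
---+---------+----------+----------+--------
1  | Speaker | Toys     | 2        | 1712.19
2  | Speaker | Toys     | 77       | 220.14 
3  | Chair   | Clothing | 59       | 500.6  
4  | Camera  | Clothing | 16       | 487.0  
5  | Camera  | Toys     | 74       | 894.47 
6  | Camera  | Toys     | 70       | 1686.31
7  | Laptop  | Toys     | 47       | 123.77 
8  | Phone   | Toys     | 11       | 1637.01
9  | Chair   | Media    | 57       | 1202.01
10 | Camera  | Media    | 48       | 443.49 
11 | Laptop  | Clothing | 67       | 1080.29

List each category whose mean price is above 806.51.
SELECT category, AVG(price)
FROM sales
GROUP BY category
HAVING AVG(price) > 806.51

Result:
  Media: avg=822.75
  Toys: avg=1045.65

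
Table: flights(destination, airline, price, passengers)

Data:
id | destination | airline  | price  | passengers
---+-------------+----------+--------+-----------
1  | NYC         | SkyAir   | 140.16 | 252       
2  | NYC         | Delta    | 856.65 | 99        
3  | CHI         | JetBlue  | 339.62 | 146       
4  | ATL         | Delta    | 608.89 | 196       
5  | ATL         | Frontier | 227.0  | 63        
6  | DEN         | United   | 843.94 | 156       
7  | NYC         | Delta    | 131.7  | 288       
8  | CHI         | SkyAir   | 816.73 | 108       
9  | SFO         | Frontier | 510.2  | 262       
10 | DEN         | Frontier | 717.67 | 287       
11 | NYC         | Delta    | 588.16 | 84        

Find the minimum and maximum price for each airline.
SELECT airline, MIN(price), MAX(price)
FROM flights
GROUP BY airline

Result:
  Delta: min=131.70, max=856.65
  Frontier: min=227.00, max=717.67
  JetBlue: min=339.62, max=339.62
  SkyAir: min=140.16, max=816.73
  United: min=843.94, max=843.94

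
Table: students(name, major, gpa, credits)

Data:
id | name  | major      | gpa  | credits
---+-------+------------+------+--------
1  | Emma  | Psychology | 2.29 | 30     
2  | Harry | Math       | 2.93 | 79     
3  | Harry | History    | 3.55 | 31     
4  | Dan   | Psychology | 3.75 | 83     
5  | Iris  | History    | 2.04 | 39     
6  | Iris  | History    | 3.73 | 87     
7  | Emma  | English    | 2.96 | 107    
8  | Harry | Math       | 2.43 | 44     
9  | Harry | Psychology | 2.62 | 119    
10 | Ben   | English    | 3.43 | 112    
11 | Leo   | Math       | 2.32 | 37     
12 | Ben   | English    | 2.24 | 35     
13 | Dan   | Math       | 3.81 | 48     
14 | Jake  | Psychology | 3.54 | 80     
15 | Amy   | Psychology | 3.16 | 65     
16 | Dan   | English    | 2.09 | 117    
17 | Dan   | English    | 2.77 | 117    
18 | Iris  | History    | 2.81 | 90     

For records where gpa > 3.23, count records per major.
SELECT major, COUNT(*)
FROM students
WHERE gpa > 3.23
GROUP BY major

Note: WHERE filters rows before grouping.

Result:
  English: 1
  History: 2
  Math: 1
  Psychology: 2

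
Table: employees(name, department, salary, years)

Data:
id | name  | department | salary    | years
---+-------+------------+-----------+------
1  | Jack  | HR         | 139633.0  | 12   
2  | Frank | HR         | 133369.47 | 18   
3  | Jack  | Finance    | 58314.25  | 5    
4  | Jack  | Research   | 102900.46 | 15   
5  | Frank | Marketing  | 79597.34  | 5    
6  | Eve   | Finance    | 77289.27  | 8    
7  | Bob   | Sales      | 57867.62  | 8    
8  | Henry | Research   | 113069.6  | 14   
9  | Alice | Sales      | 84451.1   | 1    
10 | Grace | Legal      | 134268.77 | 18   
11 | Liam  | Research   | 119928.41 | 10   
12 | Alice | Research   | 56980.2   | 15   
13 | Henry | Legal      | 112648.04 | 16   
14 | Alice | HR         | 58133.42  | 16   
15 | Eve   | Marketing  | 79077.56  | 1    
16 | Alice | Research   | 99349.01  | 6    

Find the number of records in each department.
SELECT department, COUNT(*) as count
FROM employees
GROUP BY department

Result:
  Finance: 2
  HR: 3
  Legal: 2
  Marketing: 2
  Research: 5
  Sales: 2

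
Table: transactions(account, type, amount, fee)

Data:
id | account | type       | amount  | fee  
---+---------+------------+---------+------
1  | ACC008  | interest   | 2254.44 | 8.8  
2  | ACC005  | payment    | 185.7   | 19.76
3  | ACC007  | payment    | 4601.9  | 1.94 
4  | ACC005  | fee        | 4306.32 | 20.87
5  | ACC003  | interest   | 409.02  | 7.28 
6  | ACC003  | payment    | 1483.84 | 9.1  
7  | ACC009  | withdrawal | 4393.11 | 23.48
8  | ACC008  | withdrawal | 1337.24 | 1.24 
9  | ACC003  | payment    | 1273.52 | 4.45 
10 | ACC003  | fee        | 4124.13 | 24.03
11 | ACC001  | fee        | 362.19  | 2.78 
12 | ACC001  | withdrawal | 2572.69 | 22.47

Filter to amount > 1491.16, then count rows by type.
SELECT type, COUNT(*)
FROM transactions
WHERE amount > 1491.16
GROUP BY type

Note: WHERE filters rows before grouping.

Result:
  fee: 2
  interest: 1
  payment: 1
  withdrawal: 2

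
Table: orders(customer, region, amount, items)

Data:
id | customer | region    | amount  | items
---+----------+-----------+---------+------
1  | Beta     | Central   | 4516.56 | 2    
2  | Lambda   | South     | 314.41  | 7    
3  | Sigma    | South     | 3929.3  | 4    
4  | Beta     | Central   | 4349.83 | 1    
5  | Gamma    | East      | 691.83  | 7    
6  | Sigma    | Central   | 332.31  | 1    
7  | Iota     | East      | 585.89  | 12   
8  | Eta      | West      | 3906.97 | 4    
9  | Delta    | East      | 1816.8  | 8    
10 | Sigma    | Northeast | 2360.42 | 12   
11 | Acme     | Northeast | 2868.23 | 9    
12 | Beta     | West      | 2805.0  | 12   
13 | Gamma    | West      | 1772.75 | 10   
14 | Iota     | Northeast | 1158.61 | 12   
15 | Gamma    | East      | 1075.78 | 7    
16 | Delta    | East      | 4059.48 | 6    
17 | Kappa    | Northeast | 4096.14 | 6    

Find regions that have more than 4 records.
SELECT region, COUNT(*) as cnt
FROM orders
GROUP BY region
HAVING COUNT(*) > 4

Result:
  East: 5

Note: HAVING filters groups after aggregation, WHERE filters rows before.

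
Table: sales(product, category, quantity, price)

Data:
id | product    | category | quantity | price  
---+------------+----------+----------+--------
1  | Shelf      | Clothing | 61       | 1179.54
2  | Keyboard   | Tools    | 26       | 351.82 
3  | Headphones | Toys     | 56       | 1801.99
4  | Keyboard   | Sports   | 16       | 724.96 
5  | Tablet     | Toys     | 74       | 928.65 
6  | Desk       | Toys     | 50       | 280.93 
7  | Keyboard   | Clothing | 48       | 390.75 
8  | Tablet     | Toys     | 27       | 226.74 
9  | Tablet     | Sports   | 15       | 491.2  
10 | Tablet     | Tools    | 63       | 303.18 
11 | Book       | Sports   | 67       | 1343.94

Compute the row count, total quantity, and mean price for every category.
SELECT category,
       COUNT(*) as cnt,
       SUM(quantity) as total_quantity,
       AVG(price) as avg_price
FROM sales
GROUP BY category

Result:
  Clothing: 2 records, 109 total quantity, 785.15 avg price
  Sports: 3 records, 98 total quantity, 853.37 avg price
  Tools: 2 records, 89 total quantity, 327.50 avg price
  Toys: 4 records, 207 total quantity, 809.58 avg price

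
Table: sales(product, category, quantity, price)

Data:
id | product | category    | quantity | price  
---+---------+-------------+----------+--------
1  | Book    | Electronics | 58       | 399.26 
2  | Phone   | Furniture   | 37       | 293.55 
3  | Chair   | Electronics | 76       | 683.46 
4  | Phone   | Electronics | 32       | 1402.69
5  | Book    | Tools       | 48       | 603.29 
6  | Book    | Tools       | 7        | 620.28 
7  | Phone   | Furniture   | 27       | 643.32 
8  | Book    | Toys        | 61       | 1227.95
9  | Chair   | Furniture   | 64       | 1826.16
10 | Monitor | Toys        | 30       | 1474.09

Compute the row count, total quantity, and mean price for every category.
SELECT category,
       COUNT(*) as cnt,
       SUM(quantity) as total_quantity,
       AVG(price) as avg_price
FROM sales
GROUP BY category

Result:
  Electronics: 3 records, 166 total quantity, 828.47 avg price
  Furniture: 3 records, 128 total quantity, 921.01 avg price
  Tools: 2 records, 55 total quantity, 611.79 avg price
  Toys: 2 records, 91 total quantity, 1351.02 avg price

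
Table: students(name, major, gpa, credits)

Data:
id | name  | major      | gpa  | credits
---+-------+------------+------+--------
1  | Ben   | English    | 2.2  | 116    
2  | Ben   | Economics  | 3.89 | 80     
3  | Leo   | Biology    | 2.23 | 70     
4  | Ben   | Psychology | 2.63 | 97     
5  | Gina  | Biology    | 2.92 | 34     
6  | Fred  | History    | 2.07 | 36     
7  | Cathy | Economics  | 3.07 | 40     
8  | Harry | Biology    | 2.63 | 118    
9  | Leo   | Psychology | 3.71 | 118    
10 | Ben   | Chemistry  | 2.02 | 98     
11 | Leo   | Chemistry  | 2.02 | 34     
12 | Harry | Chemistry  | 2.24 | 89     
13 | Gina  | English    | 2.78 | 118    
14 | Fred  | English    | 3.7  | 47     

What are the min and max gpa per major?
SELECT major, MIN(gpa), MAX(gpa)
FROM students
GROUP BY major

Result:
  Biology: min=2.23, max=2.92
  Chemistry: min=2.02, max=2.24
  Economics: min=3.07, max=3.89
  English: min=2.20, max=3.70
  History: min=2.07, max=2.07
  Psychology: min=2.63, max=3.71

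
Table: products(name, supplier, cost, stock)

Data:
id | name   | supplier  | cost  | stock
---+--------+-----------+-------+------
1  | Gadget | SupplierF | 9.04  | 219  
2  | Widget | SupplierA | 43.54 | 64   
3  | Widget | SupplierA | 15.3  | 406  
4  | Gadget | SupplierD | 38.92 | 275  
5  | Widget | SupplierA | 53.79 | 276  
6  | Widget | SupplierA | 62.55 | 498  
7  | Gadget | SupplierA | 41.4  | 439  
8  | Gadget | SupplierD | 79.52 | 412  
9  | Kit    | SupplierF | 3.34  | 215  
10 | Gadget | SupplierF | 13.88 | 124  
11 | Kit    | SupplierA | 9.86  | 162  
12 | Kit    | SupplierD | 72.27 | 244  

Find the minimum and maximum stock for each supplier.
SELECT supplier, MIN(stock), MAX(stock)
FROM products
GROUP BY supplier

Result:
  SupplierA: min=64, max=498
  SupplierD: min=244, max=412
  SupplierF: min=124, max=219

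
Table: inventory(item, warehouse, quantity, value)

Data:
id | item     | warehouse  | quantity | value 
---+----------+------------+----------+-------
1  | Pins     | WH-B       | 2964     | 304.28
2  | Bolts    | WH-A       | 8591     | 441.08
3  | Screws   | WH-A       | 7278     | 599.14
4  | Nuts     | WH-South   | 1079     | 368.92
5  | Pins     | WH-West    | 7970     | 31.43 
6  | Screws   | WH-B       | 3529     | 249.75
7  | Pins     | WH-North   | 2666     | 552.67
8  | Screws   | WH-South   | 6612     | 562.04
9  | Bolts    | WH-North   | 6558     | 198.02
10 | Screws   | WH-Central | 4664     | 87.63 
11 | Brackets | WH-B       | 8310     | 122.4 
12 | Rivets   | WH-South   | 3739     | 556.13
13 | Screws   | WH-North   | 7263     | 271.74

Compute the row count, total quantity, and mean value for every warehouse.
SELECT warehouse,
       COUNT(*) as cnt,
       SUM(quantity) as total_quantity,
       AVG(value) as avg_value
FROM inventory
GROUP BY warehouse

Result:
  WH-A: 2 records, 15869 total quantity, 520.11 avg value
  WH-B: 3 records, 14803 total quantity, 225.48 avg value
  WH-Central: 1 records, 4664 total quantity, 87.63 avg value
  WH-North: 3 records, 16487 total quantity, 340.81 avg value
  WH-South: 3 records, 11430 total quantity, 495.70 avg value
  WH-West: 1 records, 7970 total quantity, 31.43 avg value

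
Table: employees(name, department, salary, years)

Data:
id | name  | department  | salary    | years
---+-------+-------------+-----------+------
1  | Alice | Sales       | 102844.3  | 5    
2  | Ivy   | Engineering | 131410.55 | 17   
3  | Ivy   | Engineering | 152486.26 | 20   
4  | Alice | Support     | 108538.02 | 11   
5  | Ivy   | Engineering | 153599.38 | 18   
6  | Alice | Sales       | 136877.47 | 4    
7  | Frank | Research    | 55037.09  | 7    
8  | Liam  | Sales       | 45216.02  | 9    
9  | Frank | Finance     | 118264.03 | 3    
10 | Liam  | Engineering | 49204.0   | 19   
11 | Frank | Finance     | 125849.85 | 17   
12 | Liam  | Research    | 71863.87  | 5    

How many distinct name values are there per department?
SELECT department, COUNT(DISTINCT name)
FROM employees
GROUP BY department

Result:
  Engineering: 2 distinct
  Finance: 1 distinct
  Research: 2 distinct
  Sales: 2 distinct
  Support: 1 distinct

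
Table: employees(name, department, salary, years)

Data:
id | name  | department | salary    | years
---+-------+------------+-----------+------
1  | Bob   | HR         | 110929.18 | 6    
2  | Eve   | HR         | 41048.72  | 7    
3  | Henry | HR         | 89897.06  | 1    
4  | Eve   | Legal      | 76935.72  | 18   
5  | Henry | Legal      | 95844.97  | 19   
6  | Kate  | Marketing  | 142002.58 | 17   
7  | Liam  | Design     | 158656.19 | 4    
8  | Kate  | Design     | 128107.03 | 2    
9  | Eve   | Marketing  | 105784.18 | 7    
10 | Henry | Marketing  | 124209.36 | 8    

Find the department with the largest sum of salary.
SELECT department, SUM(salary) as val
FROM employees
GROUP BY department
ORDER BY val DESC
LIMIT 1

Result: Marketing with sum(salary) = 371996.12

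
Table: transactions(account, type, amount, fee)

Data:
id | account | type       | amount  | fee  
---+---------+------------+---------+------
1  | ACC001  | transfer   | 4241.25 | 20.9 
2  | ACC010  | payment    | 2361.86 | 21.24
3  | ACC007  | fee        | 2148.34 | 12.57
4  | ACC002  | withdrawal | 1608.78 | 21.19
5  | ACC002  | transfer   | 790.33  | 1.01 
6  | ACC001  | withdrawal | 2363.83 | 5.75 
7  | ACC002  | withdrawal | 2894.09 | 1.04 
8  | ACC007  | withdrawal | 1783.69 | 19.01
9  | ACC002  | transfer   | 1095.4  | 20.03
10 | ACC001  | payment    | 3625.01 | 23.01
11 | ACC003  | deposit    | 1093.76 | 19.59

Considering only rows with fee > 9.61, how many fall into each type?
SELECT type, COUNT(*)
FROM transactions
WHERE fee > 9.61
GROUP BY type

Note: WHERE filters rows before grouping.

Result:
  deposit: 1
  fee: 1
  payment: 2
  transfer: 2
  withdrawal: 2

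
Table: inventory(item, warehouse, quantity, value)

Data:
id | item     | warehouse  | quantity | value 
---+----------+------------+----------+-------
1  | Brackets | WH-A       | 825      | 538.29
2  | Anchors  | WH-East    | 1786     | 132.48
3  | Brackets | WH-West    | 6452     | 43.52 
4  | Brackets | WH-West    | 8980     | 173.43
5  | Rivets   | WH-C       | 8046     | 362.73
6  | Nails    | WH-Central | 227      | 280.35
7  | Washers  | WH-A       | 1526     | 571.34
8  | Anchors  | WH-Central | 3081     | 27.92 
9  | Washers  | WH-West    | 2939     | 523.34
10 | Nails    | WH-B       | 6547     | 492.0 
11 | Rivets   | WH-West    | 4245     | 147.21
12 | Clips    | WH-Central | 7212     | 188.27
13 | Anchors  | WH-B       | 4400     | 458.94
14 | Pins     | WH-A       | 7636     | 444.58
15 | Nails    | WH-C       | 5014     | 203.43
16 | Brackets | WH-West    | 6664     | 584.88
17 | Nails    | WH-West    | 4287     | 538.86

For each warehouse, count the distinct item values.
SELECT warehouse, COUNT(DISTINCT item)
FROM inventory
GROUP BY warehouse

Result:
  WH-A: 3 distinct
  WH-B: 2 distinct
  WH-C: 2 distinct
  WH-Central: 3 distinct
  WH-East: 1 distinct
  WH-West: 4 distinct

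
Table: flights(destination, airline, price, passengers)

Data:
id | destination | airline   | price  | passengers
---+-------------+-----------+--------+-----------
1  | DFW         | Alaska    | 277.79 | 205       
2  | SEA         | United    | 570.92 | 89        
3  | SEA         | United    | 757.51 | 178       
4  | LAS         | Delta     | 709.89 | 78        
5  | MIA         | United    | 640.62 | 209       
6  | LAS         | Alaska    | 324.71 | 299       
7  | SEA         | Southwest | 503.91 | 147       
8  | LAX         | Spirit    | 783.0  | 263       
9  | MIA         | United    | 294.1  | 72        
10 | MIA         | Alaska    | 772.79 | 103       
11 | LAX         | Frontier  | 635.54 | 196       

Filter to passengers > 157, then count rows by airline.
SELECT airline, COUNT(*)
FROM flights
WHERE passengers > 157
GROUP BY airline

Note: WHERE filters rows before grouping.

Result:
  Alaska: 2
  Frontier: 1
  Spirit: 1
  United: 2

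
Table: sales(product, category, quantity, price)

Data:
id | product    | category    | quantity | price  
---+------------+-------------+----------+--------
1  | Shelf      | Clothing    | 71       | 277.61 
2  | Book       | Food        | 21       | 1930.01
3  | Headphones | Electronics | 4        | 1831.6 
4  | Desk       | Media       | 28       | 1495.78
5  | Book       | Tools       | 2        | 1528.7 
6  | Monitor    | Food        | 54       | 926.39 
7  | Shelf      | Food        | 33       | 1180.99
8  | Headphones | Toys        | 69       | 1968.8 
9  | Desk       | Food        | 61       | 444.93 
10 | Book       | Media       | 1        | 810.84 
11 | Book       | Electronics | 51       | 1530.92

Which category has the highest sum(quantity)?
SELECT category, SUM(quantity) as val
FROM sales
GROUP BY category
ORDER BY val DESC
LIMIT 1

Result: Food with sum(quantity) = 169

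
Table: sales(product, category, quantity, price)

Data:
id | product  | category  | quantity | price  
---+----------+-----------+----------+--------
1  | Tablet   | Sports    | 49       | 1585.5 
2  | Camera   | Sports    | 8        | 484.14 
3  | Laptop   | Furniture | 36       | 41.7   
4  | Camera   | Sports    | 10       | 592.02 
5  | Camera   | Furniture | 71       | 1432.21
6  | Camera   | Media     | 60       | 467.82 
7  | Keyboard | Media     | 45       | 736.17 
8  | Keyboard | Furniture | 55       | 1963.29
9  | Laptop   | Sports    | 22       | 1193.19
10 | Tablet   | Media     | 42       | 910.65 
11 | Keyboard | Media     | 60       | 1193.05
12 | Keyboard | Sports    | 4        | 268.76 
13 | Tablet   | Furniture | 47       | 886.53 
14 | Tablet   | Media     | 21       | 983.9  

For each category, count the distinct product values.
SELECT category, COUNT(DISTINCT product)
FROM sales
GROUP BY category

Result:
  Furniture: 4 distinct
  Media: 3 distinct
  Sports: 4 distinct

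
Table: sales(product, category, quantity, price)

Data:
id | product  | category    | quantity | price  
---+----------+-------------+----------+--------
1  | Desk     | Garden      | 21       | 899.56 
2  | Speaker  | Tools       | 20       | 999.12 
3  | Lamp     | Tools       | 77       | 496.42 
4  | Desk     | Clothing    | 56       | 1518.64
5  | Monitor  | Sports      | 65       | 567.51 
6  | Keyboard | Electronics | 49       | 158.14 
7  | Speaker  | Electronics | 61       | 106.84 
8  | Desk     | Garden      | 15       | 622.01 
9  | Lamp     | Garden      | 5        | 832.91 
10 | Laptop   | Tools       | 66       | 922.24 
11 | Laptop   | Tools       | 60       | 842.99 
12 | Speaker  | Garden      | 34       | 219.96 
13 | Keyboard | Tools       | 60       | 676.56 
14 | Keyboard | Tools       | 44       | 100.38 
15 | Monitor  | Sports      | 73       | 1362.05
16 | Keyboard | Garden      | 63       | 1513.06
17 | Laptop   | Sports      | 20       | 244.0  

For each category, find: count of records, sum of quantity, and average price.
SELECT category,
       COUNT(*) as cnt,
       SUM(quantity) as total_quantity,
       AVG(price) as avg_price
FROM sales
GROUP BY category

Result:
  Clothing: 1 records, 56 total quantity, 1518.64 avg price
  Electronics: 2 records, 110 total quantity, 132.49 avg price
  Garden: 5 records, 138 total quantity, 817.50 avg price
  Sports: 3 records, 158 total quantity, 724.52 avg price
  Tools: 6 records, 327 total quantity, 672.95 avg price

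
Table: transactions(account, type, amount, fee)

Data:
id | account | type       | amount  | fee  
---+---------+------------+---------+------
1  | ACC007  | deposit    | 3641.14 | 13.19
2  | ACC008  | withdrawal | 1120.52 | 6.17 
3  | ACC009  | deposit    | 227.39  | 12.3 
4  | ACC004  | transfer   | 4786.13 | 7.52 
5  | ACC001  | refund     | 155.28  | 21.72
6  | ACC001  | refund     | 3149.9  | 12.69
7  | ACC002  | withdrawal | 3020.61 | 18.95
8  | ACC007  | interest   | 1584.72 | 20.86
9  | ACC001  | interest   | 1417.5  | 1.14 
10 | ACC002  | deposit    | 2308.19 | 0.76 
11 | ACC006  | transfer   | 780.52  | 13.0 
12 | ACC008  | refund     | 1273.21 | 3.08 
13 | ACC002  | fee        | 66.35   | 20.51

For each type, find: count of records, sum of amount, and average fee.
SELECT type,
       COUNT(*) as cnt,
       SUM(amount) as total_amount,
       AVG(fee) as avg_fee
FROM transactions
GROUP BY type

Result:
  deposit: 3 records, 6176.72 total amount, 8.75 avg fee
  fee: 1 records, 66.35 total amount, 20.51 avg fee
  interest: 2 records, 3002.22 total amount, 11.00 avg fee
  refund: 3 records, 4578.39 total amount, 12.50 avg fee
  transfer: 2 records, 5566.65 total amount, 10.26 avg fee
  withdrawal: 2 records, 4141.13 total amount, 12.56 avg fee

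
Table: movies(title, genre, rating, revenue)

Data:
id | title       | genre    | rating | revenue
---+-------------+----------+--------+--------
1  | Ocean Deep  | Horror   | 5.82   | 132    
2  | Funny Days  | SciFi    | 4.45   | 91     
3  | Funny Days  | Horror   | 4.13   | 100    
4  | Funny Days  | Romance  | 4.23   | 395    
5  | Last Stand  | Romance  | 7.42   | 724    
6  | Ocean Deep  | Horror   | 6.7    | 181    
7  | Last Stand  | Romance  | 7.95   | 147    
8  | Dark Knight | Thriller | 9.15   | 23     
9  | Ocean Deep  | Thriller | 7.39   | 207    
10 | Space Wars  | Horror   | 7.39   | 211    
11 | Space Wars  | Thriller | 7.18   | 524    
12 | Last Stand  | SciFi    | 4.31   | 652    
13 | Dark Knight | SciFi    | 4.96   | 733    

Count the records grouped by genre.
SELECT genre, COUNT(*) as count
FROM movies
GROUP BY genre

Result:
  Horror: 4
  Romance: 3
  SciFi: 3
  Thriller: 3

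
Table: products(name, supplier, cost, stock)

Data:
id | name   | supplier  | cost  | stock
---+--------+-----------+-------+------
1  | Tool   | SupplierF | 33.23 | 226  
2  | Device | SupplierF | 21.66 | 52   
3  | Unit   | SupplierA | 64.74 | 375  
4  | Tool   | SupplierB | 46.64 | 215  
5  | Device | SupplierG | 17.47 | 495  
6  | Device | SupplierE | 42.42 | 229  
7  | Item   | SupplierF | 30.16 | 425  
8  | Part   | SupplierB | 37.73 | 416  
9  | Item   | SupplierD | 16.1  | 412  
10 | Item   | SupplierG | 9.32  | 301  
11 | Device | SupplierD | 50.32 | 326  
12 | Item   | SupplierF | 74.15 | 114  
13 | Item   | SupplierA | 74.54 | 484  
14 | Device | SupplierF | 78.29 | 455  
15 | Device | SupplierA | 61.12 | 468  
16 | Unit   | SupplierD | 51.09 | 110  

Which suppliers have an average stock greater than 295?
SELECT supplier, AVG(stock)
FROM products
GROUP BY supplier
HAVING AVG(stock) > 295

Result:
  SupplierA: avg=442.33
  SupplierB: avg=315.50
  SupplierG: avg=398.00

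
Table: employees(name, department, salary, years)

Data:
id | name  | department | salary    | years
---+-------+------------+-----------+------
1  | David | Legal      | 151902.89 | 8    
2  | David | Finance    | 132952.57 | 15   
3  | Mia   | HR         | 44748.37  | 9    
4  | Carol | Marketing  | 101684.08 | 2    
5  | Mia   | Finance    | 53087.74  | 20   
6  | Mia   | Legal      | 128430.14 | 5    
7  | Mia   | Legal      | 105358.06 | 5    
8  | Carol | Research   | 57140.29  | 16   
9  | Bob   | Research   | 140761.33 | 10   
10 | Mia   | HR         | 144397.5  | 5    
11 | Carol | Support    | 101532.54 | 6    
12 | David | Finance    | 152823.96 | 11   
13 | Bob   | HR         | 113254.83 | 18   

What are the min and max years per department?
SELECT department, MIN(years), MAX(years)
FROM employees
GROUP BY department

Result:
  Finance: min=11, max=20
  HR: min=5, max=18
  Legal: min=5, max=8
  Marketing: min=2, max=2
  Research: min=10, max=16
  Support: min=6, max=6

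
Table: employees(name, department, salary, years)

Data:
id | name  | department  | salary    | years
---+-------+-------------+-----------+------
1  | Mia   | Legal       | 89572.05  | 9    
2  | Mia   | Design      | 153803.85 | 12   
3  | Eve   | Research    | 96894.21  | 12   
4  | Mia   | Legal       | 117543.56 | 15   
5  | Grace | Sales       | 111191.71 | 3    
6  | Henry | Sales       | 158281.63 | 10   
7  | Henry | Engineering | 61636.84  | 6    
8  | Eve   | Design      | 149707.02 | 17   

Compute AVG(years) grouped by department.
SELECT department, AVG(years) as result
FROM employees
GROUP BY department

Result:
  Design: 14.50
  Engineering: 6.00
  Legal: 12.00
  Research: 12.00
  Sales: 6.50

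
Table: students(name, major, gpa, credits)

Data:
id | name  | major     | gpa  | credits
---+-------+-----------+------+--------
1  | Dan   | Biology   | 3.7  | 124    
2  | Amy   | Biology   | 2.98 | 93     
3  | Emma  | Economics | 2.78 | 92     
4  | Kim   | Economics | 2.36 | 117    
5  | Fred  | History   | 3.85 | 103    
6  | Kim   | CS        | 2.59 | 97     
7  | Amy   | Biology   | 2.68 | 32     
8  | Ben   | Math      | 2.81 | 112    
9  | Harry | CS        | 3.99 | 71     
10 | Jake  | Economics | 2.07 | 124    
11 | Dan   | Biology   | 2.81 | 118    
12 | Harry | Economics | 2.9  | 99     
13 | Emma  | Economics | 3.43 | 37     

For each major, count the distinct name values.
SELECT major, COUNT(DISTINCT name)
FROM students
GROUP BY major

Result:
  Biology: 2 distinct
  CS: 2 distinct
  Economics: 4 distinct
  History: 1 distinct
  Math: 1 distinct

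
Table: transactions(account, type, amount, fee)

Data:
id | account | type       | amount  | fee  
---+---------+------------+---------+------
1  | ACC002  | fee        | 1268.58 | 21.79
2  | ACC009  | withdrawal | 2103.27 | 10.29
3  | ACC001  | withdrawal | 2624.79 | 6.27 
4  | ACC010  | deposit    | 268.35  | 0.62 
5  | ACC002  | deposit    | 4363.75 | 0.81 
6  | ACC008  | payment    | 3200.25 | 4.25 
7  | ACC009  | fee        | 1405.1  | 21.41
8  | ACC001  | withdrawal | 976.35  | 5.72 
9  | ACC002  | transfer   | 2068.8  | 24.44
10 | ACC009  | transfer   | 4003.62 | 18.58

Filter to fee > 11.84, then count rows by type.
SELECT type, COUNT(*)
FROM transactions
WHERE fee > 11.84
GROUP BY type

Note: WHERE filters rows before grouping.

Result:
  fee: 2
  transfer: 2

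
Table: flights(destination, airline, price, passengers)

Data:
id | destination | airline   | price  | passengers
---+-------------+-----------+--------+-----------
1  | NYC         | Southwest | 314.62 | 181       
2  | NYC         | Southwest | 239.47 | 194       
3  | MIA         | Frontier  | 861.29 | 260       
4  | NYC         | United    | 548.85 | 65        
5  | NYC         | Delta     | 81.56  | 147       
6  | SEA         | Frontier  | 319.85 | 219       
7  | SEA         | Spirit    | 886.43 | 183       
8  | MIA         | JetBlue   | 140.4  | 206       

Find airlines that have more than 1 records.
SELECT airline, COUNT(*) as cnt
FROM flights
GROUP BY airline
HAVING COUNT(*) > 1

Result:
  Frontier: 2
  Southwest: 2

Note: HAVING filters groups after aggregation, WHERE filters rows before.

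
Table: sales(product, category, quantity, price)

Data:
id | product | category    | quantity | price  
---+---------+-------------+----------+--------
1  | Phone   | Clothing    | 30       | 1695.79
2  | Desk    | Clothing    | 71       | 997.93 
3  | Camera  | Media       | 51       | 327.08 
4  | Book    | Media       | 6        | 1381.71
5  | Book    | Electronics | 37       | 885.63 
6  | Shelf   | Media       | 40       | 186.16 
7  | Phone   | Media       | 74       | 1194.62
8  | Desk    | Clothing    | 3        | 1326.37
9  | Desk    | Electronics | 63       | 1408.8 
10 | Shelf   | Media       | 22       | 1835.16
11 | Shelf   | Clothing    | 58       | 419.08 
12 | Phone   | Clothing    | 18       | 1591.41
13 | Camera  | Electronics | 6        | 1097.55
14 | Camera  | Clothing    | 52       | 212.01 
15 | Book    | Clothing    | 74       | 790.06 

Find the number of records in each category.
SELECT category, COUNT(*) as count
FROM sales
GROUP BY category

Result:
  Clothing: 7
  Electronics: 3
  Media: 5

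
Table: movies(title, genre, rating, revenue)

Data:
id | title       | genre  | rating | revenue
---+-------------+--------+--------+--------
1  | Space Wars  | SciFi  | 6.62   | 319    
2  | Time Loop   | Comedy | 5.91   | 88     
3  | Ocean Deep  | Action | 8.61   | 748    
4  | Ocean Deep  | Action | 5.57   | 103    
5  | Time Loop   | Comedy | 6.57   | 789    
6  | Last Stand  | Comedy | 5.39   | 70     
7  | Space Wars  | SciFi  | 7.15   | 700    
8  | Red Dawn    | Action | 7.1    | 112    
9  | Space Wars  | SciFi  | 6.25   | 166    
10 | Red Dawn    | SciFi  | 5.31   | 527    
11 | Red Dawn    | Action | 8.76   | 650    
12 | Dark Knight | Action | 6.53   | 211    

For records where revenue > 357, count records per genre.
SELECT genre, COUNT(*)
FROM movies
WHERE revenue > 357
GROUP BY genre

Note: WHERE filters rows before grouping.

Result:
  Action: 2
  Comedy: 1
  SciFi: 2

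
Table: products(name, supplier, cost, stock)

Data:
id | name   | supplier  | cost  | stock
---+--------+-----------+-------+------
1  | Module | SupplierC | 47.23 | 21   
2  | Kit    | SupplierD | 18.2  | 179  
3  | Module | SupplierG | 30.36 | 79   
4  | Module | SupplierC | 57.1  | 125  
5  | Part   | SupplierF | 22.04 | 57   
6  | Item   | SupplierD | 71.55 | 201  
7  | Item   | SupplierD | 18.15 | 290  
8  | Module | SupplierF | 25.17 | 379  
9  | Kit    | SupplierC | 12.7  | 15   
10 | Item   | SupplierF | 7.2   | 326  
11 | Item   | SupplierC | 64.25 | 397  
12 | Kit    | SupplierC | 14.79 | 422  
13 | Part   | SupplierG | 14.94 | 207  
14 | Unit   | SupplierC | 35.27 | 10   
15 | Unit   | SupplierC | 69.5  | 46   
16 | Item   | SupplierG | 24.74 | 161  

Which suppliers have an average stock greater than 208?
SELECT supplier, AVG(stock)
FROM products
GROUP BY supplier
HAVING AVG(stock) > 208

Result:
  SupplierD: avg=223.33
  SupplierF: avg=254.00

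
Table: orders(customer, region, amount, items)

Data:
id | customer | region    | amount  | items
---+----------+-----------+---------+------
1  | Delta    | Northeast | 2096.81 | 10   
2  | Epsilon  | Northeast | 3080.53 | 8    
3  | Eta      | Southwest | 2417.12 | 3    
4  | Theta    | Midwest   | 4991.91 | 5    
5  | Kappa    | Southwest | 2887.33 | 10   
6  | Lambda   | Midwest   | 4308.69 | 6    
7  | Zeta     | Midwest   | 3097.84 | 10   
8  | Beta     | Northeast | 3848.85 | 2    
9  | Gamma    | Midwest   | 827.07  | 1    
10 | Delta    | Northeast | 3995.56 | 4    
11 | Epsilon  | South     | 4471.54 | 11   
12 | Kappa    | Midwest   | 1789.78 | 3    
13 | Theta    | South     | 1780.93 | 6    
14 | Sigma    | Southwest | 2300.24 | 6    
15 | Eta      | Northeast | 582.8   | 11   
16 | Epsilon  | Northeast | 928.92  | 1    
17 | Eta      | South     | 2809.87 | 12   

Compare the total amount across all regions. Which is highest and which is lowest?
SELECT region, SUM(amount)
FROM orders
GROUP BY region
ORDER BY SUM(amount)

All groups:
  Southwest: 7604.69
  South: 9062.34
  Northeast: 14533.47
  Midwest: 15015.29

Highest: Midwest (15015.29)
Lowest: Southwest (7604.69)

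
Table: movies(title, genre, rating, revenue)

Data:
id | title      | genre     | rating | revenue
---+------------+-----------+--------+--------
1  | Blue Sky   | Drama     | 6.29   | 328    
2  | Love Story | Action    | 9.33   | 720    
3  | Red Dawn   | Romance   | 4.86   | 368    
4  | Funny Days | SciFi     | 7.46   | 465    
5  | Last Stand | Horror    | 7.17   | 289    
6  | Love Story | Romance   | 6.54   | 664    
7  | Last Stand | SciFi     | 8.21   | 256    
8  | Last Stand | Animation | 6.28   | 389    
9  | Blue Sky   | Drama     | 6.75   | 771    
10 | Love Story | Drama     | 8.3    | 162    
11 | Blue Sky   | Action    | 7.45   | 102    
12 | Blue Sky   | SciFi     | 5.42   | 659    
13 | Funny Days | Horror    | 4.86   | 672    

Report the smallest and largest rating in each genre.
SELECT genre, MIN(rating), MAX(rating)
FROM movies
GROUP BY genre

Result:
  Action: min=7.45, max=9.33
  Animation: min=6.28, max=6.28
  Drama: min=6.29, max=8.30
  Horror: min=4.86, max=7.17
  Romance: min=4.86, max=6.54
  SciFi: min=5.42, max=8.21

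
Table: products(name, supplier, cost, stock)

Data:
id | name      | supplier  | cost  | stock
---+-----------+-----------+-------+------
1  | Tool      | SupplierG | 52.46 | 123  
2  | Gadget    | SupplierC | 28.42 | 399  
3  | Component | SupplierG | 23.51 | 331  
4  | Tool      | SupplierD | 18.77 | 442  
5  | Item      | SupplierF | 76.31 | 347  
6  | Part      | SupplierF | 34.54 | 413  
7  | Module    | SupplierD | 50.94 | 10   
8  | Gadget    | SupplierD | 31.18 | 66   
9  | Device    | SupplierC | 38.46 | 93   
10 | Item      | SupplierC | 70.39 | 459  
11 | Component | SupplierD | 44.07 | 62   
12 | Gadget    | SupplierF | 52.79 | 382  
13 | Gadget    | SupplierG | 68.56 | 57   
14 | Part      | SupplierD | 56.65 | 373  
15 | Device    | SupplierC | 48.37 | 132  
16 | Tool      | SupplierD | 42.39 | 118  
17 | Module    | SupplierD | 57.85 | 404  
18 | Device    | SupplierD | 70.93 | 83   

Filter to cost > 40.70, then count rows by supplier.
SELECT supplier, COUNT(*)
FROM products
WHERE cost > 40.70
GROUP BY supplier

Note: WHERE filters rows before grouping.

Result:
  SupplierC: 2
  SupplierD: 6
  SupplierF: 2
  SupplierG: 2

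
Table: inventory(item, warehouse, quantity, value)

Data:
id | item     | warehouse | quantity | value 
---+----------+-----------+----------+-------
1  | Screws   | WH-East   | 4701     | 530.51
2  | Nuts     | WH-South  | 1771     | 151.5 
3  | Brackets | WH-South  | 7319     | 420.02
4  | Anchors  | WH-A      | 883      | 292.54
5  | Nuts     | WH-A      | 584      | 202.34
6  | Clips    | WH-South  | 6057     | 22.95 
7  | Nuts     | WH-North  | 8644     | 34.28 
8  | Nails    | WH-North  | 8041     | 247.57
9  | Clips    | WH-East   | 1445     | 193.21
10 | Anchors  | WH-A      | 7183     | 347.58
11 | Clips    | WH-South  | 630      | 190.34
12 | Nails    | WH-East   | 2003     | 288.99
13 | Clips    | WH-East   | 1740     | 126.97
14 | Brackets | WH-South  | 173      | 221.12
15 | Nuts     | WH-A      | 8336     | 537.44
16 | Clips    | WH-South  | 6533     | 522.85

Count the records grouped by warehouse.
SELECT warehouse, COUNT(*) as count
FROM inventory
GROUP BY warehouse

Result:
  WH-A: 4
  WH-East: 4
  WH-North: 2
  WH-South: 6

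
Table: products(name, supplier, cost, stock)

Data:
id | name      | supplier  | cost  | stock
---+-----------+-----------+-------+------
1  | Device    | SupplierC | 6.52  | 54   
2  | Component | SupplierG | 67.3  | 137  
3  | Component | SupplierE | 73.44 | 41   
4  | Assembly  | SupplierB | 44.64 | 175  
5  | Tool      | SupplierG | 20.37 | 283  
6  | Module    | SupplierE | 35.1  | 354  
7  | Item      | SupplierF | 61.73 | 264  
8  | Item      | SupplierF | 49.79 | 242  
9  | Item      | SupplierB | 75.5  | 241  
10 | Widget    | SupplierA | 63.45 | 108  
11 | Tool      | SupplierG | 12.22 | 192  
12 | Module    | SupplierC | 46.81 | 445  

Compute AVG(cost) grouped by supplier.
SELECT supplier, AVG(cost) as result
FROM products
GROUP BY supplier

Result:
  SupplierA: 63.45
  SupplierB: 60.07
  SupplierC: 26.67
  SupplierE: 54.27
  SupplierF: 55.76
  SupplierG: 33.30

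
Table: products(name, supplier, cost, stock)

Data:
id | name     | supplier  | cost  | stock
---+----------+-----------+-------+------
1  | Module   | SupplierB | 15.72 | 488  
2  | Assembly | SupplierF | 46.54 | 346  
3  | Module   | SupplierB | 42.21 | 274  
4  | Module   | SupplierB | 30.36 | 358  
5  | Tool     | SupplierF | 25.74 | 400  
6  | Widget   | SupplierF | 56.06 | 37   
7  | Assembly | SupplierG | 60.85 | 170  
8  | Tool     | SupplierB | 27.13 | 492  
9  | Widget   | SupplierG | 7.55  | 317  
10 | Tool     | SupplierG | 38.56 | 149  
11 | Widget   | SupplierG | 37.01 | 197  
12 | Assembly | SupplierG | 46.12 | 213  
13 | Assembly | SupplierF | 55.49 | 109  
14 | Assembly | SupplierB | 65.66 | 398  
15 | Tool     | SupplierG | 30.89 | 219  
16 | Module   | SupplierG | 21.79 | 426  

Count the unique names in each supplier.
SELECT supplier, COUNT(DISTINCT name)
FROM products
GROUP BY supplier

Result:
  SupplierB: 3 distinct
  SupplierF: 3 distinct
  SupplierG: 4 distinct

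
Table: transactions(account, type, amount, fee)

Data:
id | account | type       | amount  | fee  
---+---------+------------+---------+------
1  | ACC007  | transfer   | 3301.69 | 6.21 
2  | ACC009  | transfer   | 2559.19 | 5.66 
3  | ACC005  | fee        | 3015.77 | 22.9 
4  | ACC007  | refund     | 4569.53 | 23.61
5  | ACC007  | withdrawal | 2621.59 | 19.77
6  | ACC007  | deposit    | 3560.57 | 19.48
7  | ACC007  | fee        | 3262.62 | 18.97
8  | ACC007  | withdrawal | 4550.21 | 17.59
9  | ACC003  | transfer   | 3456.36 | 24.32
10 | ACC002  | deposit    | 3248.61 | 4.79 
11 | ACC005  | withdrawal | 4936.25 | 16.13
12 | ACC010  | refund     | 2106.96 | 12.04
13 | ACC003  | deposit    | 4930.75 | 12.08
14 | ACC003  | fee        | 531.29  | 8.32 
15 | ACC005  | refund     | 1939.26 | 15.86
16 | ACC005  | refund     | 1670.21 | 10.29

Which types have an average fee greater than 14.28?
SELECT type, AVG(fee)
FROM transactions
GROUP BY type
HAVING AVG(fee) > 14.28

Result:
  fee: avg=16.73
  refund: avg=15.45
  withdrawal: avg=17.83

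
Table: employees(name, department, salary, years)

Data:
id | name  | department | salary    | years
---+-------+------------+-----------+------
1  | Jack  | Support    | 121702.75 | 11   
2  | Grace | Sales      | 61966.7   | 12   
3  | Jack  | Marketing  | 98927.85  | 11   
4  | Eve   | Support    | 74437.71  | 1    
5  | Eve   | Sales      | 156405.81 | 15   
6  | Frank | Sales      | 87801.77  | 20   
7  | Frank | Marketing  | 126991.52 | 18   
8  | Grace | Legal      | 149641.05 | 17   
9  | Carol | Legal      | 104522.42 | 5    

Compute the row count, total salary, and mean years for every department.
SELECT department,
       COUNT(*) as cnt,
       SUM(salary) as total_salary,
       AVG(years) as avg_years
FROM employees
GROUP BY department

Result:
  Legal: 2 records, 254163.47 total salary, 11.00 avg years
  Marketing: 2 records, 225919.37 total salary, 14.50 avg years
  Sales: 3 records, 306174.28 total salary, 15.67 avg years
  Support: 2 records, 196140.46 total salary, 6.00 avg years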